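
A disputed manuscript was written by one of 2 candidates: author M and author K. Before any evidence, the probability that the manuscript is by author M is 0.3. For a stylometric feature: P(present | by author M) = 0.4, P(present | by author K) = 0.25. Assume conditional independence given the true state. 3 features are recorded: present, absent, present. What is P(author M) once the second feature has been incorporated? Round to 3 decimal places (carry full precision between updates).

After 'present': P(author M) = 0.4·0.3000 / (0.4·0.3000 + 0.25·0.7000) ≈ 0.4068
After 'absent': P(author M) = 0.6·0.4068 / (0.6·0.4068 + 0.75·0.5932) ≈ 0.3542

0.354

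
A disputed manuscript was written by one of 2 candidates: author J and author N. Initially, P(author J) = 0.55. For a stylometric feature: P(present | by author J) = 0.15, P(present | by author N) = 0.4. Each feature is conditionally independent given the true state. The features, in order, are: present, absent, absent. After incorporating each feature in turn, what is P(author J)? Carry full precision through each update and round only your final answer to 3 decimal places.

Apply Bayes' rule sequentially, carrying P(author J) forward.
After 'present': P(author J) = 0.15·0.5500 / (0.15·0.5500 + 0.4·0.4500) ≈ 0.3143
After 'absent': P(author J) = 0.85·0.3143 / (0.85·0.3143 + 0.6·0.6857) ≈ 0.3937
After 'absent': P(author J) = 0.85·0.3937 / (0.85·0.3937 + 0.6·0.6063) ≈ 0.4791

0.479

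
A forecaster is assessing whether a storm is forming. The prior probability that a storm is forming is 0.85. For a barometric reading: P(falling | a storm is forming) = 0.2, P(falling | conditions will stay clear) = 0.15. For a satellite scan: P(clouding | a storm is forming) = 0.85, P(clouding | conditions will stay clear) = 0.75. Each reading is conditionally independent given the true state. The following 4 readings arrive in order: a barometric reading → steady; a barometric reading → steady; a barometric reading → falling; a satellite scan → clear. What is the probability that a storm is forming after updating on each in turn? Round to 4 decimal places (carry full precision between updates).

Each posterior becomes the prior for the next update.
After a barometric reading='steady': P(storm) = 0.8·0.8500 / (0.8·0.8500 + 0.85·0.1500) ≈ 0.8421
After a barometric reading='steady': P(storm) = 0.8·0.8421 / (0.8·0.8421 + 0.85·0.1579) ≈ 0.8339
After a barometric reading='falling': P(storm) = 0.2·0.8339 / (0.2·0.8339 + 0.15·0.1661) ≈ 0.8700
After a satellite scan='clear': P(storm) = 0.15·0.8700 / (0.15·0.8700 + 0.25·0.1300) ≈ 0.8006

0.8006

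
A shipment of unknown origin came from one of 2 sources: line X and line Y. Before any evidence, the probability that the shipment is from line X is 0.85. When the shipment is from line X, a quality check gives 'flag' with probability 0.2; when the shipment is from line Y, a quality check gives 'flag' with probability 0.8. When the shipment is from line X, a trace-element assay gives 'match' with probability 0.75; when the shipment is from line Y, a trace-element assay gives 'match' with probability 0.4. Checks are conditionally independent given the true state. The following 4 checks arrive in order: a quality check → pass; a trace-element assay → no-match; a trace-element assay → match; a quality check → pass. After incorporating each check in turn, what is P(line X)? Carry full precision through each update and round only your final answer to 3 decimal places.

After a quality check='pass': P(line X) = 0.8·0.8500 / (0.8·0.8500 + 0.2·0.1500) ≈ 0.9577
After a trace-element assay='no-match': P(line X) = 0.25·0.9577 / (0.25·0.9577 + 0.6·0.0423) ≈ 0.9043
After a trace-element assay='match': P(line X) = 0.75·0.9043 / (0.75·0.9043 + 0.4·0.0957) ≈ 0.9465
After a quality check='pass': P(line X) = 0.8·0.9465 / (0.8·0.9465 + 0.2·0.0535) ≈ 0.9861

0.986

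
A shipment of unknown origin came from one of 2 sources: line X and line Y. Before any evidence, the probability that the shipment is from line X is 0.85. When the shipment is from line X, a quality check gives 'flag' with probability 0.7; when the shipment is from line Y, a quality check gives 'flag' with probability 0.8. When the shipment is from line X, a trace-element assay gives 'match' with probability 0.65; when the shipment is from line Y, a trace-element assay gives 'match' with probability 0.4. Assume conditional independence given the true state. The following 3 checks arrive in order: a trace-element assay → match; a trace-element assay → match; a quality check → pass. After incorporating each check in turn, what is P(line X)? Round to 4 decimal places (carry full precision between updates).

0.9573

After a trace-element assay='match': P(line X) = 0.65·0.8500 / (0.65·0.8500 + 0.4·0.1500) ≈ 0.9020
After a trace-element assay='match': P(line X) = 0.65·0.9020 / (0.65·0.9020 + 0.4·0.0980) ≈ 0.9374
After a quality check='pass': P(line X) = 0.3·0.9374 / (0.3·0.9374 + 0.2·0.0626) ≈ 0.9573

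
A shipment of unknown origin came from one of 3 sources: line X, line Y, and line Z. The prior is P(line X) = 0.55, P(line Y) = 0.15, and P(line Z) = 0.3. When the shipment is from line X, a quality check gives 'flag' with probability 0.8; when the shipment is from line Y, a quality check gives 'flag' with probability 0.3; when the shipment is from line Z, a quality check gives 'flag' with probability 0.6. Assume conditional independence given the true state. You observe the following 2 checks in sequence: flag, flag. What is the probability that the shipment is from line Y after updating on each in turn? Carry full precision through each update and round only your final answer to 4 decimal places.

0.0285

After 'flag': normaliser = 0.8·0.5500 + 0.3·0.1500 + 0.6·0.3000; P(line X) ≈ 0.6617, P(line Y) ≈ 0.0677, P(line Z) ≈ 0.2707
After 'flag': normaliser = 0.8·0.6617 + 0.3·0.0677 + 0.6·0.2707; P(line X) ≈ 0.7434, P(line Y) ≈ 0.0285, P(line Z) ≈ 0.2281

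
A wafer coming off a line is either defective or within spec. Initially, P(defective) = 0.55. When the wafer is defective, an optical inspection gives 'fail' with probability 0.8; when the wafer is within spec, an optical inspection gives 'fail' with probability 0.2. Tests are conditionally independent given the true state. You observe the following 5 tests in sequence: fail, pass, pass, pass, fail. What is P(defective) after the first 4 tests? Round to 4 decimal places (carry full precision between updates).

Apply Bayes' rule sequentially, carrying P(defective) forward.
After 'fail': P(defective) = 0.8·0.5500 / (0.8·0.5500 + 0.2·0.4500) ≈ 0.8302
After 'pass': P(defective) = 0.2·0.8302 / (0.2·0.8302 + 0.8·0.1698) ≈ 0.5500
After 'pass': P(defective) = 0.2·0.5500 / (0.2·0.5500 + 0.8·0.4500) ≈ 0.2340
After 'pass': P(defective) = 0.2·0.2340 / (0.2·0.2340 + 0.8·0.7660) ≈ 0.0710

0.0710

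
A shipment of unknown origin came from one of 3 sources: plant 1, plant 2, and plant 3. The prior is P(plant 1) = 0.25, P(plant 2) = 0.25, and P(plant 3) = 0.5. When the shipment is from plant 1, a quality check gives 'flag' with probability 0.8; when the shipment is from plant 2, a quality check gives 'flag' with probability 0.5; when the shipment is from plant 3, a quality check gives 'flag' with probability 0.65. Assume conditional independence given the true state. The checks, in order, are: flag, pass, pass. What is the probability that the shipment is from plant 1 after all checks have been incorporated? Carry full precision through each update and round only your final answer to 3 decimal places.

After 'flag': normaliser = 0.8·0.2500 + 0.5·0.2500 + 0.65·0.5000; P(plant 1) ≈ 0.3077, P(plant 2) ≈ 0.1923, P(plant 3) ≈ 0.5000
After 'pass': normaliser = 0.2·0.3077 + 0.5·0.1923 + 0.35·0.5000; P(plant 1) ≈ 0.1850, P(plant 2) ≈ 0.2890, P(plant 3) ≈ 0.5260
After 'pass': normaliser = 0.2·0.1850 + 0.5·0.2890 + 0.35·0.5260; P(plant 1) ≈ 0.1012, P(plant 2) ≈ 0.3953, P(plant 3) ≈ 0.5036

0.101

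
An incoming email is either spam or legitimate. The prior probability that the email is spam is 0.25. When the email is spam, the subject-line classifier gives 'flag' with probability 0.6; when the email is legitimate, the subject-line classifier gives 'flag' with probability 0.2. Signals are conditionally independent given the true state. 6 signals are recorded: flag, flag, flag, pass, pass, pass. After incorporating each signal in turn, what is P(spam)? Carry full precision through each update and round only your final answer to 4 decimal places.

After 'flag': P(spam) = 0.6·0.2500 / (0.6·0.2500 + 0.2·0.7500) ≈ 0.5000
After 'flag': P(spam) = 0.6·0.5000 / (0.6·0.5000 + 0.2·0.5000) ≈ 0.7500
After 'flag': P(spam) = 0.6·0.7500 / (0.6·0.7500 + 0.2·0.2500) ≈ 0.9000
After 'pass': P(spam) = 0.4·0.9000 / (0.4·0.9000 + 0.8·0.1000) ≈ 0.8182
After 'pass': P(spam) = 0.4·0.8182 / (0.4·0.8182 + 0.8·0.1818) ≈ 0.6923
After 'pass': P(spam) = 0.4·0.6923 / (0.4·0.6923 + 0.8·0.3077) ≈ 0.5294

0.5294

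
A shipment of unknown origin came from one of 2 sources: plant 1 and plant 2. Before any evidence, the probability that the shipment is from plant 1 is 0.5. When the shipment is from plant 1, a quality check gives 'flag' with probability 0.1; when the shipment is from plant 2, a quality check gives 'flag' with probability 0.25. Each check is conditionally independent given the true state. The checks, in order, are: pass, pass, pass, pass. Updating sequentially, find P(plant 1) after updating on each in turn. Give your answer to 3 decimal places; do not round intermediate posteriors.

0.675

After 'pass': P(plant 1) = 0.9·0.5000 / (0.9·0.5000 + 0.75·0.5000) ≈ 0.5455
After 'pass': P(plant 1) = 0.9·0.5455 / (0.9·0.5455 + 0.75·0.4545) ≈ 0.5902
After 'pass': P(plant 1) = 0.9·0.5902 / (0.9·0.5902 + 0.75·0.4098) ≈ 0.6334
After 'pass': P(plant 1) = 0.9·0.6334 / (0.9·0.6334 + 0.75·0.3666) ≈ 0.6746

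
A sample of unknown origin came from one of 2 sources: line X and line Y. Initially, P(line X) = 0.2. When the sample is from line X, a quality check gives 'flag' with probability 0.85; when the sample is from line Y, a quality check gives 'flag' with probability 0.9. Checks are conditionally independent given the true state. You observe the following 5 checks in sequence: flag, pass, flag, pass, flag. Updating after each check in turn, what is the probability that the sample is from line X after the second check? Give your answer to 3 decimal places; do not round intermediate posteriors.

Each posterior becomes the prior for the next update.
After 'flag': P(line X) = 0.85·0.2000 / (0.85·0.2000 + 0.9·0.8000) ≈ 0.1910
After 'pass': P(line X) = 0.15·0.1910 / (0.15·0.1910 + 0.1·0.8090) ≈ 0.2615

0.262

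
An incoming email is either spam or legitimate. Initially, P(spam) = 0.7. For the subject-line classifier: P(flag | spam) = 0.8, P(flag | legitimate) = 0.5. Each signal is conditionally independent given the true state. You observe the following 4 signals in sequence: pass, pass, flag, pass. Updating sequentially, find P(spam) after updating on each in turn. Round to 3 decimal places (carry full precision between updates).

0.193

After 'pass': P(spam) = 0.2·0.7000 / (0.2·0.7000 + 0.5·0.3000) ≈ 0.4828
After 'pass': P(spam) = 0.2·0.4828 / (0.2·0.4828 + 0.5·0.5172) ≈ 0.2718
After 'flag': P(spam) = 0.8·0.2718 / (0.8·0.2718 + 0.5·0.7282) ≈ 0.3740
After 'pass': P(spam) = 0.2·0.3740 / (0.2·0.3740 + 0.5·0.6260) ≈ 0.1929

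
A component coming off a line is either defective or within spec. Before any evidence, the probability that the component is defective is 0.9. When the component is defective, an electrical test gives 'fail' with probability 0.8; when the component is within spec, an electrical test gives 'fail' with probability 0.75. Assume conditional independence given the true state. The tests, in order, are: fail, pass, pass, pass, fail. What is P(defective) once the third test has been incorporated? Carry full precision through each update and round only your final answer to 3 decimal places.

Each posterior becomes the prior for the next update.
After 'fail': P(defective) = 0.8·0.9000 / (0.8·0.9000 + 0.75·0.1000) ≈ 0.9057
After 'pass': P(defective) = 0.2·0.9057 / (0.2·0.9057 + 0.25·0.0943) ≈ 0.8848
After 'pass': P(defective) = 0.2·0.8848 / (0.2·0.8848 + 0.25·0.1152) ≈ 0.8600

0.860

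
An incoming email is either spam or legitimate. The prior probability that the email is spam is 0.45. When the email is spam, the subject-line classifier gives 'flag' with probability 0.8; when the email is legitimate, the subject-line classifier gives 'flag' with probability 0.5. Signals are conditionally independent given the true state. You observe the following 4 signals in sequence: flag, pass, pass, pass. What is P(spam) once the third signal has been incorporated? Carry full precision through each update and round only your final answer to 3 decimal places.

Apply Bayes' rule sequentially, carrying P(spam) forward.
After 'flag': P(spam) = 0.8·0.4500 / (0.8·0.4500 + 0.5·0.5500) ≈ 0.5669
After 'pass': P(spam) = 0.2·0.5669 / (0.2·0.5669 + 0.5·0.4331) ≈ 0.3437
After 'pass': P(spam) = 0.2·0.3437 / (0.2·0.3437 + 0.5·0.6563) ≈ 0.1732

0.173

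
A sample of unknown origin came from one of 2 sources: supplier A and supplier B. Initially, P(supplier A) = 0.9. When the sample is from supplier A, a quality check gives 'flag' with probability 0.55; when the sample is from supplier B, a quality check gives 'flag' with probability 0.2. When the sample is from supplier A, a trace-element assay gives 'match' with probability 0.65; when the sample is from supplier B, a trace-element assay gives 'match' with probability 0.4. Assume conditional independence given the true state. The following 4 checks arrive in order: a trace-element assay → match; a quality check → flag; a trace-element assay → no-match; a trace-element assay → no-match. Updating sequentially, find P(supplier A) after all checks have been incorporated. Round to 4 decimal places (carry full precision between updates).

After a trace-element assay='match': P(supplier A) = 0.65·0.9000 / (0.65·0.9000 + 0.4·0.1000) ≈ 0.9360
After a quality check='flag': P(supplier A) = 0.55·0.9360 / (0.55·0.9360 + 0.2·0.0640) ≈ 0.9757
After a trace-element assay='no-match': P(supplier A) = 0.35·0.9757 / (0.35·0.9757 + 0.6·0.0243) ≈ 0.9591
After a trace-element assay='no-match': P(supplier A) = 0.35·0.9591 / (0.35·0.9591 + 0.6·0.0409) ≈ 0.9319

0.9319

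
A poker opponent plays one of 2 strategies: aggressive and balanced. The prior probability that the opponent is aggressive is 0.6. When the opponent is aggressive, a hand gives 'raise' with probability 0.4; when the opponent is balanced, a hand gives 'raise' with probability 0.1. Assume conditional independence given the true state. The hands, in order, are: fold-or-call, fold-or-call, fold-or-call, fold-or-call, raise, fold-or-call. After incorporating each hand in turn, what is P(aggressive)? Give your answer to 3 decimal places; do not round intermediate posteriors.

0.441

Apply Bayes' rule sequentially, carrying P(aggressive) forward.
After 'fold-or-call': P(aggressive) = 0.6·0.6000 / (0.6·0.6000 + 0.9·0.4000) ≈ 0.5000
After 'fold-or-call': P(aggressive) = 0.6·0.5000 / (0.6·0.5000 + 0.9·0.5000) ≈ 0.4000
After 'fold-or-call': P(aggressive) = 0.6·0.4000 / (0.6·0.4000 + 0.9·0.6000) ≈ 0.3077
After 'fold-or-call': P(aggressive) = 0.6·0.3077 / (0.6·0.3077 + 0.9·0.6923) ≈ 0.2286
After 'raise': P(aggressive) = 0.4·0.2286 / (0.4·0.2286 + 0.1·0.7714) ≈ 0.5424
After 'fold-or-call': P(aggressive) = 0.6·0.5424 / (0.6·0.5424 + 0.9·0.4576) ≈ 0.4414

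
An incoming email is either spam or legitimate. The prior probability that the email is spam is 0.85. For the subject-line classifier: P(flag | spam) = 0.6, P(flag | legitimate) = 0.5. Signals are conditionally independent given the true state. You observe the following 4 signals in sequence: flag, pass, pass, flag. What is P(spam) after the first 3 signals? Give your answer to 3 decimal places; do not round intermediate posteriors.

0.813

After 'flag': P(spam) = 0.6·0.8500 / (0.6·0.8500 + 0.5·0.1500) ≈ 0.8718
After 'pass': P(spam) = 0.4·0.8718 / (0.4·0.8718 + 0.5·0.1282) ≈ 0.8447
After 'pass': P(spam) = 0.4·0.8447 / (0.4·0.8447 + 0.5·0.1553) ≈ 0.8132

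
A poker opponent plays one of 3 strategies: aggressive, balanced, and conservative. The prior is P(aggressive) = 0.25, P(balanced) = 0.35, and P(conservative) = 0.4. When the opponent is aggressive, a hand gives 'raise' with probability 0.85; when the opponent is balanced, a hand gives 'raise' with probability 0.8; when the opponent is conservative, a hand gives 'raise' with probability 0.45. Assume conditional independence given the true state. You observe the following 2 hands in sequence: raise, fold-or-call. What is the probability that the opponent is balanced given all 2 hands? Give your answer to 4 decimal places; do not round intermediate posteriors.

Each posterior becomes the prior for the next update.
After 'raise': normaliser = 0.85·0.2500 + 0.8·0.3500 + 0.45·0.4000; P(aggressive) ≈ 0.3160, P(balanced) ≈ 0.4164, P(conservative) ≈ 0.2677
After 'fold-or-call': normaliser = 0.15·0.3160 + 0.2·0.4164 + 0.55·0.2677; P(aggressive) ≈ 0.1706, P(balanced) ≈ 0.2997, P(conservative) ≈ 0.5298

0.2997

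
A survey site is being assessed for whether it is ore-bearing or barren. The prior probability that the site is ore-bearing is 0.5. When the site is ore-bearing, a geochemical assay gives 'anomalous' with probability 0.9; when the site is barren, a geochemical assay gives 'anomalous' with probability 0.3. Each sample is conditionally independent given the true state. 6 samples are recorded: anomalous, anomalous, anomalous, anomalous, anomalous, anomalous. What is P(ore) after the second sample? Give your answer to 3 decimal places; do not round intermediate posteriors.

0.900

Each posterior becomes the prior for the next update.
After 'anomalous': P(ore) = 0.9·0.5000 / (0.9·0.5000 + 0.3·0.5000) ≈ 0.7500
After 'anomalous': P(ore) = 0.9·0.7500 / (0.9·0.7500 + 0.3·0.2500) ≈ 0.9000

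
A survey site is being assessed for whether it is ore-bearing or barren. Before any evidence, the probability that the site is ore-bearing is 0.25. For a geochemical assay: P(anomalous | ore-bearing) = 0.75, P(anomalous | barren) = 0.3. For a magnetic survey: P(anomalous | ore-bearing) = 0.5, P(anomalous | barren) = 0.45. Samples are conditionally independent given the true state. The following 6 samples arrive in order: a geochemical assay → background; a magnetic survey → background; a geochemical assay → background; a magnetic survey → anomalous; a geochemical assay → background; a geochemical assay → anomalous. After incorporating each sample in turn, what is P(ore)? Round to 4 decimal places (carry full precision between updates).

0.0369

After a geochemical assay='background': P(ore) = 0.25·0.2500 / (0.25·0.2500 + 0.7·0.7500) ≈ 0.1064
After a magnetic survey='background': P(ore) = 0.5·0.1064 / (0.5·0.1064 + 0.55·0.8936) ≈ 0.0977
After a geochemical assay='background': P(ore) = 0.25·0.0977 / (0.25·0.0977 + 0.7·0.9023) ≈ 0.0372
After a magnetic survey='anomalous': P(ore) = 0.5·0.0372 / (0.5·0.0372 + 0.45·0.9628) ≈ 0.0412
After a geochemical assay='background': P(ore) = 0.25·0.0412 / (0.25·0.0412 + 0.7·0.9588) ≈ 0.0151
After a geochemical assay='anomalous': P(ore) = 0.75·0.0151 / (0.75·0.0151 + 0.3·0.9849) ≈ 0.0369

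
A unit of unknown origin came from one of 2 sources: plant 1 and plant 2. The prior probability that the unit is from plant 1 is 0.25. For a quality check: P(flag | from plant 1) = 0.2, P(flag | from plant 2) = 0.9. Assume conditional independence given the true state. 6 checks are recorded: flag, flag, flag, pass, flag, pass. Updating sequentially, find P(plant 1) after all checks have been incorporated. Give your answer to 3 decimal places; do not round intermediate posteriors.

0.049

After 'flag': P(plant 1) = 0.2·0.2500 / (0.2·0.2500 + 0.9·0.7500) ≈ 0.0690
After 'flag': P(plant 1) = 0.2·0.0690 / (0.2·0.0690 + 0.9·0.9310) ≈ 0.0162
After 'flag': P(plant 1) = 0.2·0.0162 / (0.2·0.0162 + 0.9·0.9838) ≈ 0.0036
After 'pass': P(plant 1) = 0.8·0.0036 / (0.8·0.0036 + 0.1·0.9964) ≈ 0.0284
After 'flag': P(plant 1) = 0.2·0.0284 / (0.2·0.0284 + 0.9·0.9716) ≈ 0.0065
After 'pass': P(plant 1) = 0.8·0.0065 / (0.8·0.0065 + 0.1·0.9935) ≈ 0.0495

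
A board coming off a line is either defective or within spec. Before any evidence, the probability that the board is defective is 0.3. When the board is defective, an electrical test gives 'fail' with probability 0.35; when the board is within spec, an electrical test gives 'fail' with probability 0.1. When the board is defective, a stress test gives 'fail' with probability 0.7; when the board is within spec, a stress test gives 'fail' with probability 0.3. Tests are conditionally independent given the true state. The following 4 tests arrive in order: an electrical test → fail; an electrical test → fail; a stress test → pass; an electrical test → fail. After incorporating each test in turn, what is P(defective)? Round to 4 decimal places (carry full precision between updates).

0.8873

After an electrical test='fail': P(defective) = 0.35·0.3000 / (0.35·0.3000 + 0.1·0.7000) ≈ 0.6000
After an electrical test='fail': P(defective) = 0.35·0.6000 / (0.35·0.6000 + 0.1·0.4000) ≈ 0.8400
After a stress test='pass': P(defective) = 0.3·0.8400 / (0.3·0.8400 + 0.7·0.1600) ≈ 0.6923
After an electrical test='fail': P(defective) = 0.35·0.6923 / (0.35·0.6923 + 0.1·0.3077) ≈ 0.8873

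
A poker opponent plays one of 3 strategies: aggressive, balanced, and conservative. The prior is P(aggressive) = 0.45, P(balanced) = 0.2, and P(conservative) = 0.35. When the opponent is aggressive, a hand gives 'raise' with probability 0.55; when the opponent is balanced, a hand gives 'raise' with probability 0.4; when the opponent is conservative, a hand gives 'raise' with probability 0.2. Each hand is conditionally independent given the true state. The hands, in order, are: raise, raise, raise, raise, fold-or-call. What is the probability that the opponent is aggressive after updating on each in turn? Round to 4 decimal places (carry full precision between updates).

0.8404

Apply Bayes' rule sequentially, carrying P(aggressive) forward.
After 'raise': normaliser = 0.55·0.4500 + 0.4·0.2000 + 0.2·0.3500; P(aggressive) ≈ 0.6226, P(balanced) ≈ 0.2013, P(conservative) ≈ 0.1761
After 'raise': normaliser = 0.55·0.6226 + 0.4·0.2013 + 0.2·0.1761; P(aggressive) ≈ 0.7474, P(balanced) ≈ 0.1757, P(conservative) ≈ 0.0769
After 'raise': normaliser = 0.55·0.7474 + 0.4·0.1757 + 0.2·0.0769; P(aggressive) ≈ 0.8276, P(balanced) ≈ 0.1415, P(conservative) ≈ 0.0309
After 'raise': normaliser = 0.55·0.8276 + 0.4·0.1415 + 0.2·0.0309; P(aggressive) ≈ 0.8788, P(balanced) ≈ 0.1093, P(conservative) ≈ 0.0120
After 'fold-or-call': normaliser = 0.45·0.8788 + 0.6·0.1093 + 0.8·0.0120; P(aggressive) ≈ 0.8404, P(balanced) ≈ 0.1393, P(conservative) ≈ 0.0203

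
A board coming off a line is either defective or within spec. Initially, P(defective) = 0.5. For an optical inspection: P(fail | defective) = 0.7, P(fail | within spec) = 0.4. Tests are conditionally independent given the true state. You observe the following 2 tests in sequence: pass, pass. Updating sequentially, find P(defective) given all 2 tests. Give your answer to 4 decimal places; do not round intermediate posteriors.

0.2000

Apply Bayes' rule sequentially, carrying P(defective) forward.
After 'pass': P(defective) = 0.3·0.5000 / (0.3·0.5000 + 0.6·0.5000) ≈ 0.3333
After 'pass': P(defective) = 0.3·0.3333 / (0.3·0.3333 + 0.6·0.6667) ≈ 0.2000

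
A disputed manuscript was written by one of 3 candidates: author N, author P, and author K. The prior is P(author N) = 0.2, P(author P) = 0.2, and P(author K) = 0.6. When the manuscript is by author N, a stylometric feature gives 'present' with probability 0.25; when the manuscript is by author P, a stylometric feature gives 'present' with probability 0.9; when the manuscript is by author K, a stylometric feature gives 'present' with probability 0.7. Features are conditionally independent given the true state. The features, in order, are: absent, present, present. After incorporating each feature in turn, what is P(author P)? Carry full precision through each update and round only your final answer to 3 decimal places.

0.142

Apply Bayes' rule sequentially, carrying P(author P) forward.
After 'absent': normaliser = 0.75·0.2000 + 0.1·0.2000 + 0.3·0.6000; P(author N) ≈ 0.4286, P(author P) ≈ 0.0571, P(author K) ≈ 0.5143
After 'present': normaliser = 0.25·0.4286 + 0.9·0.0571 + 0.7·0.5143; P(author N) ≈ 0.2066, P(author P) ≈ 0.0992, P(author K) ≈ 0.6942
After 'present': normaliser = 0.25·0.2066 + 0.9·0.0992 + 0.7·0.6942; P(author N) ≈ 0.0824, P(author P) ≈ 0.1424, P(author K) ≈ 0.7752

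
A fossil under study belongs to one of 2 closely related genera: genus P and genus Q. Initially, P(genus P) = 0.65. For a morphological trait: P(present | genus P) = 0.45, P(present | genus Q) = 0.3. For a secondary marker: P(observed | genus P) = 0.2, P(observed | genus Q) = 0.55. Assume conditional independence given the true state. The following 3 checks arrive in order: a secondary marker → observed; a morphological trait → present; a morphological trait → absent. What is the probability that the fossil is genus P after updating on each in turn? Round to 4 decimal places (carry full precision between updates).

0.4432

After a secondary marker='observed': P(genus P) = 0.2·0.6500 / (0.2·0.6500 + 0.55·0.3500) ≈ 0.4031
After a morphological trait='present': P(genus P) = 0.45·0.4031 / (0.45·0.4031 + 0.3·0.5969) ≈ 0.5032
After a morphological trait='absent': P(genus P) = 0.55·0.5032 / (0.55·0.5032 + 0.7·0.4968) ≈ 0.4432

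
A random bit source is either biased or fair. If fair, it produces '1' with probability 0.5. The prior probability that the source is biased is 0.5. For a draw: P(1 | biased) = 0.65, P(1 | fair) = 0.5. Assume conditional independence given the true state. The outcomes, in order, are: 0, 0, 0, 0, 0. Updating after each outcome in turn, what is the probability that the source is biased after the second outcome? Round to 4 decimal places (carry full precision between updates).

0.3289

After '0': P(biased) = 0.35·0.5000 / (0.35·0.5000 + 0.5·0.5000) ≈ 0.4118
After '0': P(biased) = 0.35·0.4118 / (0.35·0.4118 + 0.5·0.5882) ≈ 0.3289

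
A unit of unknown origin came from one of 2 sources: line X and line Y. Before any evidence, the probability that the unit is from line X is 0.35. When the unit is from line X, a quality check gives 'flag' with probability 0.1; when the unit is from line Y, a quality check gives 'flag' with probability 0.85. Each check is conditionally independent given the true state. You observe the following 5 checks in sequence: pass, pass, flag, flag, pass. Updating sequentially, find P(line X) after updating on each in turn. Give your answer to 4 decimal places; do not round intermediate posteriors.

Apply Bayes' rule sequentially, carrying P(line X) forward.
After 'pass': P(line X) = 0.9·0.3500 / (0.9·0.3500 + 0.15·0.6500) ≈ 0.7636
After 'pass': P(line X) = 0.9·0.7636 / (0.9·0.7636 + 0.15·0.2364) ≈ 0.9509
After 'flag': P(line X) = 0.1·0.9509 / (0.1·0.9509 + 0.85·0.0491) ≈ 0.6952
After 'flag': P(line X) = 0.1·0.6952 / (0.1·0.6952 + 0.85·0.3048) ≈ 0.2115
After 'pass': P(line X) = 0.9·0.2115 / (0.9·0.2115 + 0.15·0.7885) ≈ 0.6168

0.6168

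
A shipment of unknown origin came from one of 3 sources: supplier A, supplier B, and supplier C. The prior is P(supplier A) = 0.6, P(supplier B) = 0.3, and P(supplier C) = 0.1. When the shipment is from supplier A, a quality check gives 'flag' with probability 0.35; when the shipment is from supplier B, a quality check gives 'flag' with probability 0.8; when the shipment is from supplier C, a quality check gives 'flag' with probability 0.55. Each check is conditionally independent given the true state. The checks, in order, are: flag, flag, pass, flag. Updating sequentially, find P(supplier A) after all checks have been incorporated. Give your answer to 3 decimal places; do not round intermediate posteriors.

0.304

Each posterior becomes the prior for the next update.
After 'flag': normaliser = 0.35·0.6000 + 0.8·0.3000 + 0.55·0.1000; P(supplier A) ≈ 0.4158, P(supplier B) ≈ 0.4752, P(supplier C) ≈ 0.1089
After 'flag': normaliser = 0.35·0.4158 + 0.8·0.4752 + 0.55·0.1089; P(supplier A) ≈ 0.2485, P(supplier B) ≈ 0.6492, P(supplier C) ≈ 0.1023
After 'pass': normaliser = 0.65·0.2485 + 0.2·0.6492 + 0.45·0.1023; P(supplier A) ≈ 0.4788, P(supplier B) ≈ 0.3848, P(supplier C) ≈ 0.1364
After 'flag': normaliser = 0.35·0.4788 + 0.8·0.3848 + 0.55·0.1364; P(supplier A) ≈ 0.3044, P(supplier B) ≈ 0.5593, P(supplier C) ≈ 0.1363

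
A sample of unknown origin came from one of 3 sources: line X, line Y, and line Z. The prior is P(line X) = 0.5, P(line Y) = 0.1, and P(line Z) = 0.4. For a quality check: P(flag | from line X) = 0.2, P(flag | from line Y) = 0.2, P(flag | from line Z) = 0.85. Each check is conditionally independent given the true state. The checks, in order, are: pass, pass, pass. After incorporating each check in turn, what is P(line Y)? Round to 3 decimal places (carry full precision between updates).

Apply Bayes' rule sequentially, carrying P(line Y) forward.
After 'pass': normaliser = 0.8·0.5000 + 0.8·0.1000 + 0.15·0.4000; P(line X) ≈ 0.7407, P(line Y) ≈ 0.1481, P(line Z) ≈ 0.1111
After 'pass': normaliser = 0.8·0.7407 + 0.8·0.1481 + 0.15·0.1111; P(line X) ≈ 0.8142, P(line Y) ≈ 0.1628, P(line Z) ≈ 0.0229
After 'pass': normaliser = 0.8·0.8142 + 0.8·0.1628 + 0.15·0.0229; P(line X) ≈ 0.8297, P(line Y) ≈ 0.1659, P(line Z) ≈ 0.0044

0.166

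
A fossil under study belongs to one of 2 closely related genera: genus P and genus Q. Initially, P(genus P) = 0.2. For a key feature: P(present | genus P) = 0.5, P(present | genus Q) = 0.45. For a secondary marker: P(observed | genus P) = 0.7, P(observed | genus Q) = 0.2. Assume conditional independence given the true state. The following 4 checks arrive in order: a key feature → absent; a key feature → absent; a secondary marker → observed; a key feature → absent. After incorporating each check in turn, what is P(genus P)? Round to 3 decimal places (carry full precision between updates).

0.397

Each posterior becomes the prior for the next update.
After a key feature='absent': P(genus P) = 0.5·0.2000 / (0.5·0.2000 + 0.55·0.8000) ≈ 0.1852
After a key feature='absent': P(genus P) = 0.5·0.1852 / (0.5·0.1852 + 0.55·0.8148) ≈ 0.1712
After a secondary marker='observed': P(genus P) = 0.7·0.1712 / (0.7·0.1712 + 0.2·0.8288) ≈ 0.4197
After a key feature='absent': P(genus P) = 0.5·0.4197 / (0.5·0.4197 + 0.55·0.5803) ≈ 0.3966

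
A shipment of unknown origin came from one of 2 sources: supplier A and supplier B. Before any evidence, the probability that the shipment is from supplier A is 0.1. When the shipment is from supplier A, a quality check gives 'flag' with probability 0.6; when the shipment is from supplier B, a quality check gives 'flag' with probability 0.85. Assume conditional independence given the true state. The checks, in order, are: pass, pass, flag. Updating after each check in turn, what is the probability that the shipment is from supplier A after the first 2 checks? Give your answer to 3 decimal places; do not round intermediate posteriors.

After 'pass': P(supplier A) = 0.4·0.1000 / (0.4·0.1000 + 0.15·0.9000) ≈ 0.2286
After 'pass': P(supplier A) = 0.4·0.2286 / (0.4·0.2286 + 0.15·0.7714) ≈ 0.4414

0.441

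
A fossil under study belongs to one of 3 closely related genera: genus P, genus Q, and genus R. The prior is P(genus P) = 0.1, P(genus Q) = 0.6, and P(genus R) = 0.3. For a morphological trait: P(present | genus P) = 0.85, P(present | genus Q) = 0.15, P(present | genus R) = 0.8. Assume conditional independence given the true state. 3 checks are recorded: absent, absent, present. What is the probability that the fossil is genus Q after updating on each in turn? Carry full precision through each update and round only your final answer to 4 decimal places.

0.8496

After 'absent': normaliser = 0.15·0.1000 + 0.85·0.6000 + 0.2·0.3000; P(genus P) ≈ 0.0256, P(genus Q) ≈ 0.8718, P(genus R) ≈ 0.1026
After 'absent': normaliser = 0.15·0.0256 + 0.85·0.8718 + 0.2·0.1026; P(genus P) ≈ 0.0050, P(genus Q) ≈ 0.9682, P(genus R) ≈ 0.0268
After 'present': normaliser = 0.85·0.0050 + 0.15·0.9682 + 0.8·0.0268; P(genus P) ≈ 0.0250, P(genus Q) ≈ 0.8496, P(genus R) ≈ 0.1254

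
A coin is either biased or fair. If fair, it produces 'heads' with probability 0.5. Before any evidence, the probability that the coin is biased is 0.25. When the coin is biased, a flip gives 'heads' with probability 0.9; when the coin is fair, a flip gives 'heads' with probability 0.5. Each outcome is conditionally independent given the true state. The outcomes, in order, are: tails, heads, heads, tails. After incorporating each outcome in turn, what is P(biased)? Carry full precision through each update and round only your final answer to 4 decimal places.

After 'tails': P(biased) = 0.1·0.2500 / (0.1·0.2500 + 0.5·0.7500) ≈ 0.0625
After 'heads': P(biased) = 0.9·0.0625 / (0.9·0.0625 + 0.5·0.9375) ≈ 0.1071
After 'heads': P(biased) = 0.9·0.1071 / (0.9·0.1071 + 0.5·0.8929) ≈ 0.1776
After 'tails': P(biased) = 0.1·0.1776 / (0.1·0.1776 + 0.5·0.8224) ≈ 0.0414

0.0414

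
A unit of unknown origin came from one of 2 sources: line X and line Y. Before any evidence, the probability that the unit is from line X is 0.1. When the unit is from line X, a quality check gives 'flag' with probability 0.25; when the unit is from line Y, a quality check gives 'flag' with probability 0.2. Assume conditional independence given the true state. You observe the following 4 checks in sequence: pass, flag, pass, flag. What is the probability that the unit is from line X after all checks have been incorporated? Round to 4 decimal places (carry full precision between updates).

0.1324

Each posterior becomes the prior for the next update.
After 'pass': P(line X) = 0.75·0.1000 / (0.75·0.1000 + 0.8·0.9000) ≈ 0.0943
After 'flag': P(line X) = 0.25·0.0943 / (0.25·0.0943 + 0.2·0.9057) ≈ 0.1152
After 'pass': P(line X) = 0.75·0.1152 / (0.75·0.1152 + 0.8·0.8848) ≈ 0.1088
After 'flag': P(line X) = 0.25·0.1088 / (0.25·0.1088 + 0.2·0.8912) ≈ 0.1324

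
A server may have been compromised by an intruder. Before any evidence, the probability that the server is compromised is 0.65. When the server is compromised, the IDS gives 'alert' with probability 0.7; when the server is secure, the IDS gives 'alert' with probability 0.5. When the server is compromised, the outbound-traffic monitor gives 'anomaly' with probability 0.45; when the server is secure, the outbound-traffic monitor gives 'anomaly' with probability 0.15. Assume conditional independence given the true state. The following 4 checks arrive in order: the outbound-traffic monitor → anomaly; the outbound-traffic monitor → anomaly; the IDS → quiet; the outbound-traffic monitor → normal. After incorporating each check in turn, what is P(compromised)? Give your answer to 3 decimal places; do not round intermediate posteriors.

After the outbound-traffic monitor='anomaly': P(compromised) = 0.45·0.6500 / (0.45·0.6500 + 0.15·0.3500) ≈ 0.8478
After the outbound-traffic monitor='anomaly': P(compromised) = 0.45·0.8478 / (0.45·0.8478 + 0.15·0.1522) ≈ 0.9435
After the IDS='quiet': P(compromised) = 0.3·0.9435 / (0.3·0.9435 + 0.5·0.0565) ≈ 0.9093
After the outbound-traffic monitor='normal': P(compromised) = 0.55·0.9093 / (0.55·0.9093 + 0.85·0.0907) ≈ 0.8665

0.866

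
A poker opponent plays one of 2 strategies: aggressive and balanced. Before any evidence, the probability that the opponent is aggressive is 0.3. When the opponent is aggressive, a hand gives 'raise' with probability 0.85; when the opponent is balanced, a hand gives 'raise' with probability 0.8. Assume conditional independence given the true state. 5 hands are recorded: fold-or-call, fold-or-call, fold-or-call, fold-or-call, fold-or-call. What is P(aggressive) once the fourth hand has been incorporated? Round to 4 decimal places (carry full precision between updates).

After 'fold-or-call': P(aggressive) = 0.15·0.3000 / (0.15·0.3000 + 0.2·0.7000) ≈ 0.2432
After 'fold-or-call': P(aggressive) = 0.15·0.2432 / (0.15·0.2432 + 0.2·0.7568) ≈ 0.1942
After 'fold-or-call': P(aggressive) = 0.15·0.1942 / (0.15·0.1942 + 0.2·0.8058) ≈ 0.1531
After 'fold-or-call': P(aggressive) = 0.15·0.1531 / (0.15·0.1531 + 0.2·0.8469) ≈ 0.1194

0.1194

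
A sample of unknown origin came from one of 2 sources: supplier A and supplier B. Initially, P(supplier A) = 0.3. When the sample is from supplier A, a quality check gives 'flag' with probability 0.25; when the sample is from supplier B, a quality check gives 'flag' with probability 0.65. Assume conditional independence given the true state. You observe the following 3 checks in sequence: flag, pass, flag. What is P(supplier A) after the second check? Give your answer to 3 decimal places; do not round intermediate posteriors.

0.261

After 'flag': P(supplier A) = 0.25·0.3000 / (0.25·0.3000 + 0.65·0.7000) ≈ 0.1415
After 'pass': P(supplier A) = 0.75·0.1415 / (0.75·0.1415 + 0.35·0.8585) ≈ 0.2610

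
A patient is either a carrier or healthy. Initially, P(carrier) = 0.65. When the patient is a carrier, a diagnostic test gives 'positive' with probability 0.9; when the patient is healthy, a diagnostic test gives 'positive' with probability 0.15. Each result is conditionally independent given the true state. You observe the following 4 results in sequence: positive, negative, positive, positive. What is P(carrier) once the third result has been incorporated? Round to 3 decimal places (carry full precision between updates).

0.887

After 'positive': P(carrier) = 0.9·0.6500 / (0.9·0.6500 + 0.15·0.3500) ≈ 0.9176
After 'negative': P(carrier) = 0.1·0.9176 / (0.1·0.9176 + 0.85·0.0824) ≈ 0.5673
After 'positive': P(carrier) = 0.9·0.5673 / (0.9·0.5673 + 0.15·0.4327) ≈ 0.8872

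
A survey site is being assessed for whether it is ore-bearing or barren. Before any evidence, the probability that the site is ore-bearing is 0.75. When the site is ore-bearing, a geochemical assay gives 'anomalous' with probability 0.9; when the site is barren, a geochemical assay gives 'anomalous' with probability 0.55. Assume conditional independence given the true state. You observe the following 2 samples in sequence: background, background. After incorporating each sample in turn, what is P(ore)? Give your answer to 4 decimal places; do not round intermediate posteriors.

After 'background': P(ore) = 0.1·0.7500 / (0.1·0.7500 + 0.45·0.2500) ≈ 0.4000
After 'background': P(ore) = 0.1·0.4000 / (0.1·0.4000 + 0.45·0.6000) ≈ 0.1290

0.1290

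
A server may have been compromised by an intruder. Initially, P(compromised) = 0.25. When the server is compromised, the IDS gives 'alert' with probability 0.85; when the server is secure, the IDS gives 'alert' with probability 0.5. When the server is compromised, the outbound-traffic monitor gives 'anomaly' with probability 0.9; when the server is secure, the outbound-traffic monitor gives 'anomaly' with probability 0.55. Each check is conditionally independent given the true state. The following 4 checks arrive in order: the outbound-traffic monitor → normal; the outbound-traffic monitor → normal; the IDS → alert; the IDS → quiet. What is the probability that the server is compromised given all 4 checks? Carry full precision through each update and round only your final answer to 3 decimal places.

0.008

After the outbound-traffic monitor='normal': P(compromised) = 0.1·0.2500 / (0.1·0.2500 + 0.45·0.7500) ≈ 0.0690
After the outbound-traffic monitor='normal': P(compromised) = 0.1·0.0690 / (0.1·0.0690 + 0.45·0.9310) ≈ 0.0162
After the IDS='alert': P(compromised) = 0.85·0.0162 / (0.85·0.0162 + 0.5·0.9838) ≈ 0.0272
After the IDS='quiet': P(compromised) = 0.15·0.0272 / (0.15·0.0272 + 0.5·0.9728) ≈ 0.0083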